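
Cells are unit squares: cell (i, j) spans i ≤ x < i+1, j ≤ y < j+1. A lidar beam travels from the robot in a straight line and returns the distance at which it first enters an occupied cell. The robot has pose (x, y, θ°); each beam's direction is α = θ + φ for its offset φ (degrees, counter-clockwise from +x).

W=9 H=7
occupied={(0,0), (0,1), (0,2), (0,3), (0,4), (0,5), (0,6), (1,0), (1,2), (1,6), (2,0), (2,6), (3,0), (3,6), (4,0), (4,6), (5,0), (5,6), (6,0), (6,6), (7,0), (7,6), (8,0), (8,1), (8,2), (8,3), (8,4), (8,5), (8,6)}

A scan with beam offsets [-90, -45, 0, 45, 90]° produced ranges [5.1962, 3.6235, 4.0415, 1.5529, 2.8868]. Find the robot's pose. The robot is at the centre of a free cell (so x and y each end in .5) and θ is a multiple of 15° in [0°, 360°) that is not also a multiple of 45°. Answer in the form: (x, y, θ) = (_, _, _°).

(x, y, θ) = (3.5, 2.5, 120°)

The pose lattice has 34·16 = 544 candidates. Test each by forward raycasting.
  (6.5, 1.5, 120°): beam 1 = 1.7321 ≠ 5.1962 ✗
  (2.5, 2.5, 120°): beam 1 = 6.3509 ≠ 5.1962 ✗
  (3.5, 2.5, 195°): beam 1 = 3.6235 ≠ 5.1962 ✗
  (7.5, 1.5, 195°): beam 1 = 4.6587 ≠ 5.1962 ✗
  …
  (3.5, 2.5, 120°): r_1=5.1962, r_2=3.6235, r_3=4.0415, r_4=1.5529, r_5=2.8868 — all match ✓
No second candidate reproduces the full scan.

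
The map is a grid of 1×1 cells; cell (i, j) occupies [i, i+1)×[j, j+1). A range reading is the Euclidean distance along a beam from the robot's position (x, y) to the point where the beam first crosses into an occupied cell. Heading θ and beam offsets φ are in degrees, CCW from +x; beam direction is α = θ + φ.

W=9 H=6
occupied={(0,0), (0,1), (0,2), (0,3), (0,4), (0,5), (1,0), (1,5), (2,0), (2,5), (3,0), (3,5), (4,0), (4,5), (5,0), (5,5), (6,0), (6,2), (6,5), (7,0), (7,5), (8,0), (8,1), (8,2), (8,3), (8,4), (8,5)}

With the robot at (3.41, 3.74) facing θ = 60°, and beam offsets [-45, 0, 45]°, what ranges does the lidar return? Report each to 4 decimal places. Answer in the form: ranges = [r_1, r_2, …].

beam 1: φ=-45°, α=15°
  cosα=0.9659 sinα=0.2588 | (3,3) | tMaxX 0.6108 tMaxY 1.0046 | tΔX 1.0353 tΔY 3.8637
    t=0.6108 [x] (4,3)
    t=1.0046 [y] (4,4)
    t=1.6461 [x] (5,4)
    t=2.6814 [x] (6,4)
    t=3.7166 [x] (7,4)
    t=4.7519 [x] (8,4) — stop
  → r_1 = 4.7519
beam 2: φ=0°, α=60°
  cosα=0.5000 sinα=0.8660 | (3,3) | tMaxX 1.1800 tMaxY 0.3002 | tΔX 2.0000 tΔY 1.1547
    t=0.3002 [y] (3,4)
    t=1.1800 [x] (4,4)
    t=1.4549 [y] (4,5) — stop
  → r_2 = 1.4549
beam 3: φ=45°, α=105°
  cosα=-0.2588 sinα=0.9659 | (3,3) | tMaxX 1.5841 tMaxY 0.2692 | tΔX 3.8637 tΔY 1.0353
    t=0.2692 [y] (3,4)
    t=1.3044 [y] (3,5) — stop
  → r_3 = 1.3044

ranges = [4.7519, 1.4549, 1.3044]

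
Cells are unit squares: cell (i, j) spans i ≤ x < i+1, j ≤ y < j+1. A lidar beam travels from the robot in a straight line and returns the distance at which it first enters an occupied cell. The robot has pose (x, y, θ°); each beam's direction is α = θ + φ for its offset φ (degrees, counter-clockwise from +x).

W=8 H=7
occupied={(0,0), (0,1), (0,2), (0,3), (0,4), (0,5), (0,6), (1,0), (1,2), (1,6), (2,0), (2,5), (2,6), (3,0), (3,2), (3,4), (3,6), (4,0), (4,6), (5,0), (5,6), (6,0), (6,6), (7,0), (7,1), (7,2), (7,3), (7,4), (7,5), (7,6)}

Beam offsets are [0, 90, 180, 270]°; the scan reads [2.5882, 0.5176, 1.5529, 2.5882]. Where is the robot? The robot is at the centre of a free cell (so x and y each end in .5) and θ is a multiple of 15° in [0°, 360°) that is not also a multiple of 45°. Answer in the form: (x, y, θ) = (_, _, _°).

(x, y, θ) = (4.5, 5.5, 345°)

Enumerate (i+0.5, j+0.5, θ) over the 26 free cells and 16 admissible headings. For each, cast all 4 beams and compare to the given ranges.
  (6.5, 5.5, 195°): beam 2 = 1.9319 ≠ 0.5176 ✗
  (3.5, 5.5, 60°): beam 1 = 0.5774 ≠ 2.5882 ✗
  (5.5, 5.5, 30°): beam 1 = 1.0000 ≠ 2.5882 ✗
  …
  (4.5, 5.5, 345°): r_1=2.5882, r_2=0.5176, r_3=1.5529, r_4=2.5882 — all match ✓
No second candidate reproduces the full scan.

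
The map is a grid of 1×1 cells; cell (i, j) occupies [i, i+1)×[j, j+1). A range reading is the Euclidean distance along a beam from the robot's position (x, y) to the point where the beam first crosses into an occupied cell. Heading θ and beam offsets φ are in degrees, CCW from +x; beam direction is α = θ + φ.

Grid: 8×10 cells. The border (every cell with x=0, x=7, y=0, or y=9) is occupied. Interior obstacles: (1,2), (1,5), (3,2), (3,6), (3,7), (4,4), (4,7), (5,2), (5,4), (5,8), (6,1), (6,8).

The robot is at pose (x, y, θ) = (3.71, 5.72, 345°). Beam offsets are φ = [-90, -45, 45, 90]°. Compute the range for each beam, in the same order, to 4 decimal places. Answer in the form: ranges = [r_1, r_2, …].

beam 1: φ=-90°, α=255°
  direction (-0.2588, -0.9659); cell (3,5); t to first gridline: x 2.7432, y 0.7454 (then +3.8637 / +1.0353)
    (3,4) via y @ 0.7454
    (3,3) via y @ 1.7807
    (2,3) via x @ 2.7432
    (2,2) via y @ 2.8160
    (2,1) via y @ 3.8512
    (2,0) via y @ 4.8865  # hit
  → r_1 = 4.8865
beam 2: φ=-45°, α=300°
  direction (0.5000, -0.8660); cell (3,5); t to first gridline: x 0.5800, y 0.8314 (then +2.0000 / +1.1547)
    (4,5) via x @ 0.5800
    (4,4) via y @ 0.8314  # hit
  → r_2 = 0.8314
beam 3: φ=45°, α=30°
  direction (0.8660, 0.5000); cell (3,5); t to first gridline: x 0.3349, y 0.5600 (then +1.1547 / +2.0000)
    (4,5) via x @ 0.3349
    (4,6) via y @ 0.5600
    (5,6) via x @ 1.4896
    (5,7) via y @ 2.5600
    (6,7) via x @ 2.6443
    (7,7) via x @ 3.7990  # hit
  → r_3 = 3.7990
beam 4: φ=90°, α=75°
  direction (0.2588, 0.9659); cell (3,5); t to first gridline: x 1.1205, y 0.2899 (then +3.8637 / +1.0353)
    (3,6) via y @ 0.2899  # hit
  → r_4 = 0.2899

ranges = [4.8865, 0.8314, 3.7990, 0.2899]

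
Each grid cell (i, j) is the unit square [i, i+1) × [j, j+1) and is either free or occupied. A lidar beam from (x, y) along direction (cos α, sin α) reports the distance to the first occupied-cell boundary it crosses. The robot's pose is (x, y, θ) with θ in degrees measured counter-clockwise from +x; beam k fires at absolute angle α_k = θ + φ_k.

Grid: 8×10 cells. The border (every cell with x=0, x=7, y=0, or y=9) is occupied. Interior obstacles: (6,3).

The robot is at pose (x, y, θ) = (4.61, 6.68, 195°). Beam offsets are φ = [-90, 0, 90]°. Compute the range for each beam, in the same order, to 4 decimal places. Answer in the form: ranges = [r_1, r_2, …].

beam 1: φ=-90°, α=105°
  cosα=-0.2588 sinα=0.9659 | (4,6) | tMaxX 2.3569 tMaxY 0.3313 | tΔX 3.8637 tΔY 1.0353
    t=0.3313 [y] (4,7)
    t=1.3666 [y] (4,8)
    t=2.3569 [x] (3,8)
    t=2.4018 [y] (3,9) — stop
  → r_1 = 2.4018
beam 2: φ=0°, α=195°
  cosα=-0.9659 sinα=-0.2588 | (4,6) | tMaxX 0.6315 tMaxY 2.6273 | tΔX 1.0353 tΔY 3.8637
    t=0.6315 [x] (3,6)
    t=1.6668 [x] (2,6)
    t=2.6273 [y] (2,5)
    t=2.7021 [x] (1,5)
    t=3.7373 [x] (0,5) — stop
  → r_2 = 3.7373
beam 3: φ=90°, α=285°
  cosα=0.2588 sinα=-0.9659 | (4,6) | tMaxX 1.5068 tMaxY 0.7040 | tΔX 3.8637 tΔY 1.0353
    t=0.7040 [y] (4,5)
    t=1.5068 [x] (5,5)
    t=1.7393 [y] (5,4)
    t=2.7745 [y] (5,3)
    t=3.8098 [y] (5,2)
    t=4.8451 [y] (5,1)
    t=5.3705 [x] (6,1)
    t=5.8804 [y] (6,0) — stop
  → r_3 = 5.8804

ranges = [2.4018, 3.7373, 5.8804]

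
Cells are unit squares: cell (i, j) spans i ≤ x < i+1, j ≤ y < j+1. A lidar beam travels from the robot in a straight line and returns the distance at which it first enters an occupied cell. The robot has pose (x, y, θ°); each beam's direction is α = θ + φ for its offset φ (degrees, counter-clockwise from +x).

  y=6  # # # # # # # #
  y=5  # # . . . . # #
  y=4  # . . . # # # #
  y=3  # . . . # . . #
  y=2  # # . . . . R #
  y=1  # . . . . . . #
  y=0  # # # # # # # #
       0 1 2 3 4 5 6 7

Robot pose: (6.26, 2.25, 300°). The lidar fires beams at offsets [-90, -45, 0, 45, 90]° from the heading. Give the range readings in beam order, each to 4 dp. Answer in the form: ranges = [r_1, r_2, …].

beam 1: φ=-90°, α=210°
  dir = (cos 210°, sin 210°) = (-0.8660, -0.5000); from cell (6,2)
  next x-line at t=0.3002, next y-line at t=0.5000; Δt_x=1.1547, Δt_y=2.0000
    x: enter (5,2) at t=0.3002
    y: enter (5,1) at t=0.5000
    x: enter (4,1) at t=1.4549
    y: enter (4,0) at t=2.5000 ← occupied
  → r_1 = 2.5000
beam 2: φ=-45°, α=255°
  dir = (cos 255°, sin 255°) = (-0.2588, -0.9659); from cell (6,2)
  next x-line at t=1.0046, next y-line at t=0.2588; Δt_x=3.8637, Δt_y=1.0353
    y: enter (6,1) at t=0.2588
    x: enter (5,1) at t=1.0046
    y: enter (5,0) at t=1.2941 ← occupied
  → r_2 = 1.2941
beam 3: φ=0°, α=300°
  dir = (cos 300°, sin 300°) = (0.5000, -0.8660); from cell (6,2)
  next x-line at t=1.4800, next y-line at t=0.2887; Δt_x=2.0000, Δt_y=1.1547
    y: enter (6,1) at t=0.2887
    y: enter (6,0) at t=1.4434 ← occupied
  → r_3 = 1.4434
beam 4: φ=45°, α=345°
  dir = (cos 345°, sin 345°) = (0.9659, -0.2588); from cell (6,2)
  next x-line at t=0.7661, next y-line at t=0.9659; Δt_x=1.0353, Δt_y=3.8637
    x: enter (7,2) at t=0.7661 ← occupied
  → r_4 = 0.7661
beam 5: φ=90°, α=30°
  dir = (cos 30°, sin 30°) = (0.8660, 0.5000); from cell (6,2)
  next x-line at t=0.8545, next y-line at t=1.5000; Δt_x=1.1547, Δt_y=2.0000
    x: enter (7,2) at t=0.8545 ← occupied
  → r_5 = 0.8545

ranges = [2.5000, 1.2941, 1.4434, 0.7661, 0.8545]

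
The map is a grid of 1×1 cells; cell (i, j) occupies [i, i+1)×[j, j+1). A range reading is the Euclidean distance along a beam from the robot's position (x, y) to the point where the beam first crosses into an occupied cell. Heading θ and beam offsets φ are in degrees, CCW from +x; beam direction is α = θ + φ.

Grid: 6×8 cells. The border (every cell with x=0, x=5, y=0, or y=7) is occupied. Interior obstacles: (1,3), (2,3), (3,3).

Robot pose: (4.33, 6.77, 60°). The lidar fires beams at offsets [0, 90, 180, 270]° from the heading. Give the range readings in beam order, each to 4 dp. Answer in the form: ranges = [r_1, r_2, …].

ranges = [0.2656, 0.4600, 3.1985, 0.7736]

beam 1: φ=0°, α=60°
  d=(0.5000,0.8660)  start (4,6)  tX=1.3400 tY=0.2656  stride 1/|dx|=2.0000 1/|dy|=1.1547
    cross y-line → (4,7), t=0.2656 (wall)
  → r_1 = 0.2656
beam 2: φ=90°, α=150°
  d=(-0.8660,0.5000)  start (4,6)  tX=0.3811 tY=0.4600  stride 1/|dx|=1.1547 1/|dy|=2.0000
    cross x-line → (3,6), t=0.3811
    cross y-line → (3,7), t=0.4600 (wall)
  → r_2 = 0.4600
beam 3: φ=180°, α=240°
  d=(-0.5000,-0.8660)  start (4,6)  tX=0.6600 tY=0.8891  stride 1/|dx|=2.0000 1/|dy|=1.1547
    cross x-line → (3,6), t=0.6600
    cross y-line → (3,5), t=0.8891
    cross y-line → (3,4), t=2.0438
    cross x-line → (2,4), t=2.6600
    cross y-line → (2,3), t=3.1985 (wall)
  → r_3 = 3.1985
beam 4: φ=270°, α=330°
  d=(0.8660,-0.5000)  start (4,6)  tX=0.7736 tY=1.5400  stride 1/|dx|=1.1547 1/|dy|=2.0000
    cross x-line → (5,6), t=0.7736 (wall)
  → r_4 = 0.7736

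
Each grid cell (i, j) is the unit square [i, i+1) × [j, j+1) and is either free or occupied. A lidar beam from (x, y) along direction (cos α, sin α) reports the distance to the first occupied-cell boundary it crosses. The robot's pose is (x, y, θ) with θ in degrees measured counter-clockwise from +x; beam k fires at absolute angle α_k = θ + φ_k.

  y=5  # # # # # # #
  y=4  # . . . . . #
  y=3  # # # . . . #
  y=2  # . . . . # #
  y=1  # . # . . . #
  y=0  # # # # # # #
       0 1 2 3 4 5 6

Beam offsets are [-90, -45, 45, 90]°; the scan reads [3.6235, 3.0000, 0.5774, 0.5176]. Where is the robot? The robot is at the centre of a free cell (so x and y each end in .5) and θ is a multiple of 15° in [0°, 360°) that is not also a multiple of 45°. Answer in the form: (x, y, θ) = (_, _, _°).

The pose lattice has 16·16 = 256 candidates. Test each by forward raycasting.
  (4.5, 3.5, 240°): beam 1 = 3.0000 ≠ 3.6235 ✗
  (2.5, 4.5, 105°): beam 1 = 1.9319 ≠ 3.6235 ✗
  (5.5, 3.5, 150°): beam 1 = 1.0000 ≠ 3.6235 ✗
  (4.5, 1.5, 255°): beam 1 = 1.5529 ≠ 3.6235 ✗
  (3.5, 2.5, 120°): beam 1 = 2.8868 ≠ 3.6235 ✗
  …
  (4.5, 1.5, 195°): r_1=3.6235, r_2=3.0000, r_3=0.5774, r_4=0.5176 — all match ✓
No second candidate reproduces the full scan.

(x, y, θ) = (4.5, 1.5, 195°)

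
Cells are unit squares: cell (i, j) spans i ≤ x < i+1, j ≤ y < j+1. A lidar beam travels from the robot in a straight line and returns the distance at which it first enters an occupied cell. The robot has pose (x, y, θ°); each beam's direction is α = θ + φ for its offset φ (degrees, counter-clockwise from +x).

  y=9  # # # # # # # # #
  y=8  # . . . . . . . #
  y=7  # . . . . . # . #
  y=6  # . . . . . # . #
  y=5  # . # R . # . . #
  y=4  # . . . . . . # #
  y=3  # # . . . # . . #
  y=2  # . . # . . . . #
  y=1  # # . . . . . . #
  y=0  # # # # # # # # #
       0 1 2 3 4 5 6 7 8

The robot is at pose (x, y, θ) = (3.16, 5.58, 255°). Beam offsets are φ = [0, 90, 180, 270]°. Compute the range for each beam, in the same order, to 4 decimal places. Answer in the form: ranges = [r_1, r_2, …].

beam 1: φ=0°, α=255°
  cosα=-0.2588 sinα=-0.9659 | (3,5) | tMaxX 0.6182 tMaxY 0.6005 | tΔX 3.8637 tΔY 1.0353
    t=0.6005 [y] (3,4)
    t=0.6182 [x] (2,4)
    t=1.6357 [y] (2,3)
    t=2.6710 [y] (2,2)
    t=3.7063 [y] (2,1)
    t=4.4819 [x] (1,1) — stop
  → r_1 = 4.4819
beam 2: φ=90°, α=345°
  cosα=0.9659 sinα=-0.2588 | (3,5) | tMaxX 0.8696 tMaxY 2.2409 | tΔX 1.0353 tΔY 3.8637
    t=0.8696 [x] (4,5)
    t=1.9049 [x] (5,5) — stop
  → r_2 = 1.9049
beam 3: φ=180°, α=75°
  cosα=0.2588 sinα=0.9659 | (3,5) | tMaxX 3.2455 tMaxY 0.4348 | tΔX 3.8637 tΔY 1.0353
    t=0.4348 [y] (3,6)
    t=1.4701 [y] (3,7)
    t=2.5054 [y] (3,8)
    t=3.2455 [x] (4,8)
    t=3.5406 [y] (4,9) — stop
  → r_3 = 3.5406
beam 4: φ=270°, α=165°
  cosα=-0.9659 sinα=0.2588 | (3,5) | tMaxX 0.1656 tMaxY 1.6228 | tΔX 1.0353 tΔY 3.8637
    t=0.1656 [x] (2,5) — stop
  → r_4 = 0.1656

ranges = [4.4819, 1.9049, 3.5406, 0.1656]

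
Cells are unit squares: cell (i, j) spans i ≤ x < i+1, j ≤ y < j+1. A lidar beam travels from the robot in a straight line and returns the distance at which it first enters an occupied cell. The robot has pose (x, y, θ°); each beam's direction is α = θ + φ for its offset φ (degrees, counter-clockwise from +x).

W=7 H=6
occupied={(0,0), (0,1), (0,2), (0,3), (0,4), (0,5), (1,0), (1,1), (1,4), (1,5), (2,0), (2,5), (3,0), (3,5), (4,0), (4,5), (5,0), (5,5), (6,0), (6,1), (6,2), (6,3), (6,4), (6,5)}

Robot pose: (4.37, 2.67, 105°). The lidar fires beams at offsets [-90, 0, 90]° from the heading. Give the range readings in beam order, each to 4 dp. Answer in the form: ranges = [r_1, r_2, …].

ranges = [1.6875, 2.4122, 2.5887]

beam 1: φ=-90°, α=15°
  dir = (cos 15°, sin 15°) = (0.9659, 0.2588); from cell (4,2)
  next x-line at t=0.6522, next y-line at t=1.2750; Δt_x=1.0353, Δt_y=3.8637
    x: enter (5,2) at t=0.6522
    y: enter (5,3) at t=1.2750
    x: enter (6,3) at t=1.6875 ← occupied
  → r_1 = 1.6875
beam 2: φ=0°, α=105°
  dir = (cos 105°, sin 105°) = (-0.2588, 0.9659); from cell (4,2)
  next x-line at t=1.4296, next y-line at t=0.3416; Δt_x=3.8637, Δt_y=1.0353
    y: enter (4,3) at t=0.3416
    y: enter (4,4) at t=1.3769
    x: enter (3,4) at t=1.4296
    y: enter (3,5) at t=2.4122 ← occupied
  → r_2 = 2.4122
beam 3: φ=90°, α=195°
  dir = (cos 195°, sin 195°) = (-0.9659, -0.2588); from cell (4,2)
  next x-line at t=0.3831, next y-line at t=2.5887; Δt_x=1.0353, Δt_y=3.8637
    x: enter (3,2) at t=0.3831
    x: enter (2,2) at t=1.4183
    x: enter (1,2) at t=2.4536
    y: enter (1,1) at t=2.5887 ← occupied
  → r_3 = 2.5887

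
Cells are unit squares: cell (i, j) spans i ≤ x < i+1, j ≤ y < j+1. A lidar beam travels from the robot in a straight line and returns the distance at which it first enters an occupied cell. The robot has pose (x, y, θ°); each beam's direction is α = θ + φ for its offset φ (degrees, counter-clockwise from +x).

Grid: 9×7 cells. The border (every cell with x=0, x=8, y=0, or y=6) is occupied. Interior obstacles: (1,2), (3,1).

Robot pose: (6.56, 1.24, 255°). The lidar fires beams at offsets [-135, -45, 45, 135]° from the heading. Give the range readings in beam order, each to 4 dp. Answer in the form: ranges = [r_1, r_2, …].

ranges = [5.4964, 0.4800, 0.2771, 1.6628]

beam 1: φ=-135°, α=120°
  dir = (cos 120°, sin 120°) = (-0.5000, 0.8660); from cell (6,1)
  next x-line at t=1.1200, next y-line at t=0.8776; Δt_x=2.0000, Δt_y=1.1547
    y: enter (6,2) at t=0.8776
    x: enter (5,2) at t=1.1200
    y: enter (5,3) at t=2.0323
    x: enter (4,3) at t=3.1200
    y: enter (4,4) at t=3.1870
    y: enter (4,5) at t=4.3417
    x: enter (3,5) at t=5.1200
    y: enter (3,6) at t=5.4964 ← occupied
  → r_1 = 5.4964
beam 2: φ=-45°, α=210°
  dir = (cos 210°, sin 210°) = (-0.8660, -0.5000); from cell (6,1)
  next x-line at t=0.6466, next y-line at t=0.4800; Δt_x=1.1547, Δt_y=2.0000
    y: enter (6,0) at t=0.4800 ← occupied
  → r_2 = 0.4800
beam 3: φ=45°, α=300°
  dir = (cos 300°, sin 300°) = (0.5000, -0.8660); from cell (6,1)
  next x-line at t=0.8800, next y-line at t=0.2771; Δt_x=2.0000, Δt_y=1.1547
    y: enter (6,0) at t=0.2771 ← occupied
  → r_3 = 0.2771
beam 4: φ=135°, α=30°
  dir = (cos 30°, sin 30°) = (0.8660, 0.5000); from cell (6,1)
  next x-line at t=0.5081, next y-line at t=1.5200; Δt_x=1.1547, Δt_y=2.0000
    x: enter (7,1) at t=0.5081
    y: enter (7,2) at t=1.5200
    x: enter (8,2) at t=1.6628 ← occupied
  → r_4 = 1.6628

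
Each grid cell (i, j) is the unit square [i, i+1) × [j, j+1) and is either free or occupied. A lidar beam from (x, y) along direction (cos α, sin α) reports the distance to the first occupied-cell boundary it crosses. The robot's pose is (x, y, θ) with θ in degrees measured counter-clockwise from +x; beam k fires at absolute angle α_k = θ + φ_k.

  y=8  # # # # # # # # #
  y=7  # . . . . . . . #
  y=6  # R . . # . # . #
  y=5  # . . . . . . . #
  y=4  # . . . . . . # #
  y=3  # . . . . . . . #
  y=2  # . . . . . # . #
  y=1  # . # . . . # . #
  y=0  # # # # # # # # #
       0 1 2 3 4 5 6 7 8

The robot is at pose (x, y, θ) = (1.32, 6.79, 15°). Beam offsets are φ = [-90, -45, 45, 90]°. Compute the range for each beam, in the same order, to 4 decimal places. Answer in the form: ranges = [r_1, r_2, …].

beam 1: φ=-90°, α=285°
  d=(0.2588,-0.9659)  start (1,6)  tX=2.6273 tY=0.8179  stride 1/|dx|=3.8637 1/|dy|=1.0353
    cross y-line → (1,5), t=0.8179
    cross y-line → (1,4), t=1.8531
    cross x-line → (2,4), t=2.6273
    cross y-line → (2,3), t=2.8884
    cross y-line → (2,2), t=3.9237
    cross y-line → (2,1), t=4.9590 (wall)
  → r_1 = 4.9590
beam 2: φ=-45°, α=330°
  d=(0.8660,-0.5000)  start (1,6)  tX=0.7852 tY=1.5800  stride 1/|dx|=1.1547 1/|dy|=2.0000
    cross x-line → (2,6), t=0.7852
    cross y-line → (2,5), t=1.5800
    cross x-line → (3,5), t=1.9399
    cross x-line → (4,5), t=3.0946
    cross y-line → (4,4), t=3.5800
    cross x-line → (5,4), t=4.2493
    cross x-line → (6,4), t=5.4040
    cross y-line → (6,3), t=5.5800
    cross x-line → (7,3), t=6.5587
    cross y-line → (7,2), t=7.5800
    cross x-line → (8,2), t=7.7134 (wall)
  → r_2 = 7.7134
beam 3: φ=45°, α=60°
  d=(0.5000,0.8660)  start (1,6)  tX=1.3600 tY=0.2425  stride 1/|dx|=2.0000 1/|dy|=1.1547
    cross y-line → (1,7), t=0.2425
    cross x-line → (2,7), t=1.3600
    cross y-line → (2,8), t=1.3972 (wall)
  → r_3 = 1.3972
beam 4: φ=90°, α=105°
  d=(-0.2588,0.9659)  start (1,6)  tX=1.2364 tY=0.2174  stride 1/|dx|=3.8637 1/|dy|=1.0353
    cross y-line → (1,7), t=0.2174
    cross x-line → (0,7), t=1.2364 (wall)
  → r_4 = 1.2364

ranges = [4.9590, 7.7134, 1.3972, 1.2364]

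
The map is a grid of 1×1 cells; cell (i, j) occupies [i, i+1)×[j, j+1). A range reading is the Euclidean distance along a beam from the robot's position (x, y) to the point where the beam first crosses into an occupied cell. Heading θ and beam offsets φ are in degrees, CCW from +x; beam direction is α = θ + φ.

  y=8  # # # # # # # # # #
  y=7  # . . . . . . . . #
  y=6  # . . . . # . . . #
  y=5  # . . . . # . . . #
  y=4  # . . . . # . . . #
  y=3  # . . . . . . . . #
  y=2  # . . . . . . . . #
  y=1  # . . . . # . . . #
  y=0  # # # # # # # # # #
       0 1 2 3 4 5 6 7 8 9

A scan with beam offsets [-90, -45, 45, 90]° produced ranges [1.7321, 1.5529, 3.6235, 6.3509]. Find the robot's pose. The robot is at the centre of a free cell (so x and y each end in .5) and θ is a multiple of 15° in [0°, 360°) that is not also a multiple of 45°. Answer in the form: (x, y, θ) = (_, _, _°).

The pose lattice has 52·16 = 832 candidates. Test each by forward raycasting.
  (6.5, 4.5, 285°): beam 1 = 0.5176 ≠ 1.7321 ✗
  (8.5, 7.5, 150°): beam 1 = 0.5774 ≠ 1.7321 ✗
  (4.5, 6.5, 330°): beam 1 = 6.3509 ≠ 1.7321 ✗
  …
  (4.5, 6.5, 150°): r_1=1.7321, r_2=1.5529, r_3=3.6235, r_4=6.3509 — all match ✓
No second candidate reproduces the full scan.

(x, y, θ) = (4.5, 6.5, 150°)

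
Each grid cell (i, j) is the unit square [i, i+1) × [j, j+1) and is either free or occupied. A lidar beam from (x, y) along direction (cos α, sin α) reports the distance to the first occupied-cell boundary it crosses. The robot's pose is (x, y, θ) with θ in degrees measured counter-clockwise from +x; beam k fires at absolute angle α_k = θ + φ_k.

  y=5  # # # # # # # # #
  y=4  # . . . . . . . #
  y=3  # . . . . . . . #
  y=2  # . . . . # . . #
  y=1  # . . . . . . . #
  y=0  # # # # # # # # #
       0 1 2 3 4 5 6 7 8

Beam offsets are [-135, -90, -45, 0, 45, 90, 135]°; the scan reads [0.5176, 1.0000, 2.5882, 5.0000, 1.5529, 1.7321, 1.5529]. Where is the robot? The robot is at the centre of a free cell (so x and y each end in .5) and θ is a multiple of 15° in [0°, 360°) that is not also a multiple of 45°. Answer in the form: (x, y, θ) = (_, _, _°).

Enumerate (i+0.5, j+0.5, θ) over the 27 free cells and 16 admissible headings. For each, cast all 7 beams and compare to the given ranges.
  (6.5, 1.5, 330°): beam 1 = 1.9319 ≠ 0.5176 ✗
  (7.5, 4.5, 330°): beam 1 = 6.7293 ≠ 0.5176 ✗
  (7.5, 4.5, 165°): beam 1 = 0.5774 ≠ 0.5176 ✗
  …
  (7.5, 2.5, 150°): r_1=0.5176, r_2=1.0000, r_3=2.5882, r_4=5.0000, r_5=1.5529, r_6=1.7321, r_7=1.5529 — all match ✓
No second candidate reproduces the full scan.

(x, y, θ) = (7.5, 2.5, 150°)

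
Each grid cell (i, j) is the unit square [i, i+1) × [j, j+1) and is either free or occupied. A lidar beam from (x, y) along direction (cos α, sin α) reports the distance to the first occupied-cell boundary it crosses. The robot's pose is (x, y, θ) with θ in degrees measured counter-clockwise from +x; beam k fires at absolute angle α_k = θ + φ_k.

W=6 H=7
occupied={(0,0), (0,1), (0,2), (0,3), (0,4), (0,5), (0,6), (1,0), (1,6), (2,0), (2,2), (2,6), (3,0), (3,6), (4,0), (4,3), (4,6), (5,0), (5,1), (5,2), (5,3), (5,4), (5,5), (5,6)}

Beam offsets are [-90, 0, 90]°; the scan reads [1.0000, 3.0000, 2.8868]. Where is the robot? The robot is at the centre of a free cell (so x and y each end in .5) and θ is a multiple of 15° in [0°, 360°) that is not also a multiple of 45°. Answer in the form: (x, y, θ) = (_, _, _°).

The pose lattice has 18·16 = 288 candidates. Test each by forward raycasting.
  (3.5, 1.5, 285°): beam 1 = 1.9319 ≠ 1.0000 ✗
  (3.5, 4.5, 165°): beam 1 = 1.5529 ≠ 1.0000 ✗
  (3.5, 1.5, 60°): beam 2 = 1.7321 ≠ 3.0000 ✗
  (3.5, 4.5, 75°): beam 1 = 1.5529 ≠ 1.0000 ✗
  …
  (2.5, 5.5, 240°): r_1=1.0000, r_2=3.0000, r_3=2.8868 — all match ✓
No second candidate reproduces the full scan.

(x, y, θ) = (2.5, 5.5, 240°)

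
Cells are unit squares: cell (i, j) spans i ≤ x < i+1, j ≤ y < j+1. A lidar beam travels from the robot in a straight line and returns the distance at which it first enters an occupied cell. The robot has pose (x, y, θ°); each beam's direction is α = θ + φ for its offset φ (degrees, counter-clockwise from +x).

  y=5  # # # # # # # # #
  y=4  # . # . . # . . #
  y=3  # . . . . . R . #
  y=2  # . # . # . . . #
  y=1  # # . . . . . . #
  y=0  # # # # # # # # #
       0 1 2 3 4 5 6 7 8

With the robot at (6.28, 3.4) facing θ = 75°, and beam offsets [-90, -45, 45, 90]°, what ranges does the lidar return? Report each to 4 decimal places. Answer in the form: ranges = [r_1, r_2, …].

beam 1: φ=-90°, α=345°
  dir = (cos 345°, sin 345°) = (0.9659, -0.2588); from cell (6,3)
  next x-line at t=0.7454, next y-line at t=1.5455; Δt_x=1.0353, Δt_y=3.8637
    x: enter (7,3) at t=0.7454
    y: enter (7,2) at t=1.5455
    x: enter (8,2) at t=1.7807 ← occupied
  → r_1 = 1.7807
beam 2: φ=-45°, α=30°
  dir = (cos 30°, sin 30°) = (0.8660, 0.5000); from cell (6,3)
  next x-line at t=0.8314, next y-line at t=1.2000; Δt_x=1.1547, Δt_y=2.0000
    x: enter (7,3) at t=0.8314
    y: enter (7,4) at t=1.2000
    x: enter (8,4) at t=1.9861 ← occupied
  → r_2 = 1.9861
beam 3: φ=45°, α=120°
  dir = (cos 120°, sin 120°) = (-0.5000, 0.8660); from cell (6,3)
  next x-line at t=0.5600, next y-line at t=0.6928; Δt_x=2.0000, Δt_y=1.1547
    x: enter (5,3) at t=0.5600
    y: enter (5,4) at t=0.6928 ← occupied
  → r_3 = 0.6928
beam 4: φ=90°, α=165°
  dir = (cos 165°, sin 165°) = (-0.9659, 0.2588); from cell (6,3)
  next x-line at t=0.2899, next y-line at t=2.3182; Δt_x=1.0353, Δt_y=3.8637
    x: enter (5,3) at t=0.2899
    x: enter (4,3) at t=1.3252
    y: enter (4,4) at t=2.3182
    x: enter (3,4) at t=2.3604
    x: enter (2,4) at t=3.3957 ← occupied
  → r_4 = 3.3957

ranges = [1.7807, 1.9861, 0.6928, 3.3957]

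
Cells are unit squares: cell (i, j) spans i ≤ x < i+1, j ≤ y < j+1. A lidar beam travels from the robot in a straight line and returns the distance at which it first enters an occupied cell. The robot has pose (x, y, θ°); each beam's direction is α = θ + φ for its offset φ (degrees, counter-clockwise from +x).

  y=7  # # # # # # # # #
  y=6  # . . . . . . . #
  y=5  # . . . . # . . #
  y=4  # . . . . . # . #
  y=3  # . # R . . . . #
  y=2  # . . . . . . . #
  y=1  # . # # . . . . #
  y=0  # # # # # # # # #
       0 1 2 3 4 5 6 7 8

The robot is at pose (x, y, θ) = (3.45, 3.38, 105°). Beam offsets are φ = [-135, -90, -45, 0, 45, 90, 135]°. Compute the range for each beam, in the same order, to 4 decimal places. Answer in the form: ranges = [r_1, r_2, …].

ranges = [4.7600, 2.6400, 4.1800, 3.7477, 0.5196, 0.4659, 1.5935]

beam 1: φ=-135°, α=330°
  dir = (cos 330°, sin 330°) = (0.8660, -0.5000); from cell (3,3)
  next x-line at t=0.6351, next y-line at t=0.7600; Δt_x=1.1547, Δt_y=2.0000
    x: enter (4,3) at t=0.6351
    y: enter (4,2) at t=0.7600
    x: enter (5,2) at t=1.7898
    y: enter (5,1) at t=2.7600
    x: enter (6,1) at t=2.9445
    x: enter (7,1) at t=4.0992
    y: enter (7,0) at t=4.7600 ← occupied
  → r_1 = 4.7600
beam 2: φ=-90°, α=15°
  dir = (cos 15°, sin 15°) = (0.9659, 0.2588); from cell (3,3)
  next x-line at t=0.5694, next y-line at t=2.3955; Δt_x=1.0353, Δt_y=3.8637
    x: enter (4,3) at t=0.5694
    x: enter (5,3) at t=1.6047
    y: enter (5,4) at t=2.3955
    x: enter (6,4) at t=2.6400 ← occupied
  → r_2 = 2.6400
beam 3: φ=-45°, α=60°
  dir = (cos 60°, sin 60°) = (0.5000, 0.8660); from cell (3,3)
  next x-line at t=1.1000, next y-line at t=0.7159; Δt_x=2.0000, Δt_y=1.1547
    y: enter (3,4) at t=0.7159
    x: enter (4,4) at t=1.1000
    y: enter (4,5) at t=1.8706
    y: enter (4,6) at t=3.0253
    x: enter (5,6) at t=3.1000
    y: enter (5,7) at t=4.1800 ← occupied
  → r_3 = 4.1800
beam 4: φ=0°, α=105°
  dir = (cos 105°, sin 105°) = (-0.2588, 0.9659); from cell (3,3)
  next x-line at t=1.7387, next y-line at t=0.6419; Δt_x=3.8637, Δt_y=1.0353
    y: enter (3,4) at t=0.6419
    y: enter (3,5) at t=1.6771
    x: enter (2,5) at t=1.7387
    y: enter (2,6) at t=2.7124
    y: enter (2,7) at t=3.7477 ← occupied
  → r_4 = 3.7477
beam 5: φ=45°, α=150°
  dir = (cos 150°, sin 150°) = (-0.8660, 0.5000); from cell (3,3)
  next x-line at t=0.5196, next y-line at t=1.2400; Δt_x=1.1547, Δt_y=2.0000
    x: enter (2,3) at t=0.5196 ← occupied
  → r_5 = 0.5196
beam 6: φ=90°, α=195°
  dir = (cos 195°, sin 195°) = (-0.9659, -0.2588); from cell (3,3)
  next x-line at t=0.4659, next y-line at t=1.4682; Δt_x=1.0353, Δt_y=3.8637
    x: enter (2,3) at t=0.4659 ← occupied
  → r_6 = 0.4659
beam 7: φ=135°, α=240°
  dir = (cos 240°, sin 240°) = (-0.5000, -0.8660); from cell (3,3)
  next x-line at t=0.9000, next y-line at t=0.4388; Δt_x=2.0000, Δt_y=1.1547
    y: enter (3,2) at t=0.4388
    x: enter (2,2) at t=0.9000
    y: enter (2,1) at t=1.5935 ← occupied
  → r_7 = 1.5935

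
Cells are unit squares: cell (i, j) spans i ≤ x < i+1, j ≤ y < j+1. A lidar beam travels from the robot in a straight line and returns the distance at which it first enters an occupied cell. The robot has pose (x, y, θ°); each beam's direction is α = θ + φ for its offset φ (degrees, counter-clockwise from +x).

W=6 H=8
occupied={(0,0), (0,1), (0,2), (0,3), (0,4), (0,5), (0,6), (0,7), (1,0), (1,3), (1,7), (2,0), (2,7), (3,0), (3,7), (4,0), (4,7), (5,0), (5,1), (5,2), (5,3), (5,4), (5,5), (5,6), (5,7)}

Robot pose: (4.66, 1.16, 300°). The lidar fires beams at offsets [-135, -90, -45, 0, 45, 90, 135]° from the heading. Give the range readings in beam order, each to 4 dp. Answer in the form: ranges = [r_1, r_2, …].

beam 1: φ=-135°, α=165°
  direction (-0.9659, 0.2588); cell (4,1); t to first gridline: x 0.6833, y 3.2455 (then +1.0353 / +3.8637)
    (3,1) via x @ 0.6833
    (2,1) via x @ 1.7186
    (1,1) via x @ 2.7538
    (1,2) via y @ 3.2455
    (0,2) via x @ 3.7891  # hit
  → r_1 = 3.7891
beam 2: φ=-90°, α=210°
  direction (-0.8660, -0.5000); cell (4,1); t to first gridline: x 0.7621, y 0.3200 (then +1.1547 / +2.0000)
    (4,0) via y @ 0.3200  # hit
  → r_2 = 0.3200
beam 3: φ=-45°, α=255°
  direction (-0.2588, -0.9659); cell (4,1); t to first gridline: x 2.5500, y 0.1656 (then +3.8637 / +1.0353)
    (4,0) via y @ 0.1656  # hit
  → r_3 = 0.1656
beam 4: φ=0°, α=300°
  direction (0.5000, -0.8660); cell (4,1); t to first gridline: x 0.6800, y 0.1848 (then +2.0000 / +1.1547)
    (4,0) via y @ 0.1848  # hit
  → r_4 = 0.1848
beam 5: φ=45°, α=345°
  direction (0.9659, -0.2588); cell (4,1); t to first gridline: x 0.3520, y 0.6182 (then +1.0353 / +3.8637)
    (5,1) via x @ 0.3520  # hit
  → r_5 = 0.3520
beam 6: φ=90°, α=30°
  direction (0.8660, 0.5000); cell (4,1); t to first gridline: x 0.3926, y 1.6800 (then +1.1547 / +2.0000)
    (5,1) via x @ 0.3926  # hit
  → r_6 = 0.3926
beam 7: φ=135°, α=75°
  direction (0.2588, 0.9659); cell (4,1); t to first gridline: x 1.3137, y 0.8696 (then +3.8637 / +1.0353)
    (4,2) via y @ 0.8696
    (5,2) via x @ 1.3137  # hit
  → r_7 = 1.3137

ranges = [3.7891, 0.3200, 0.1656, 0.1848, 0.3520, 0.3926, 1.3137]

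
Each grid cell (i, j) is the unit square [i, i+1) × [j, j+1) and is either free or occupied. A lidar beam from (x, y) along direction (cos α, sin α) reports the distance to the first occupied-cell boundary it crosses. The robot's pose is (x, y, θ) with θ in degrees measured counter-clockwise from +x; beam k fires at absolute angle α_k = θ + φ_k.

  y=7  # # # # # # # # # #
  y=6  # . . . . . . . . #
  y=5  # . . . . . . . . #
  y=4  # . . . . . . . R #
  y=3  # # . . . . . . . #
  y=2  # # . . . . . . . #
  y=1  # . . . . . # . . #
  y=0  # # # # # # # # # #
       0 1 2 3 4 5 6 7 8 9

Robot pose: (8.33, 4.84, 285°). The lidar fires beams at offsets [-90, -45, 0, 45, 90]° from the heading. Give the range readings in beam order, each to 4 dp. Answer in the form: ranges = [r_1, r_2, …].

ranges = [6.5533, 3.2793, 2.5887, 0.7736, 0.6936]

beam 1: φ=-90°, α=195°
  dir = (cos 195°, sin 195°) = (-0.9659, -0.2588); from cell (8,4)
  next x-line at t=0.3416, next y-line at t=3.2455; Δt_x=1.0353, Δt_y=3.8637
    x: enter (7,4) at t=0.3416
    x: enter (6,4) at t=1.3769
    x: enter (5,4) at t=2.4122
    y: enter (5,3) at t=3.2455
    x: enter (4,3) at t=3.4475
    x: enter (3,3) at t=4.4827
    x: enter (2,3) at t=5.5180
    x: enter (1,3) at t=6.5533 ← occupied
  → r_1 = 6.5533
beam 2: φ=-45°, α=240°
  dir = (cos 240°, sin 240°) = (-0.5000, -0.8660); from cell (8,4)
  next x-line at t=0.6600, next y-line at t=0.9699; Δt_x=2.0000, Δt_y=1.1547
    x: enter (7,4) at t=0.6600
    y: enter (7,3) at t=0.9699
    y: enter (7,2) at t=2.1246
    x: enter (6,2) at t=2.6600
    y: enter (6,1) at t=3.2793 ← occupied
  → r_2 = 3.2793
beam 3: φ=0°, α=285°
  dir = (cos 285°, sin 285°) = (0.2588, -0.9659); from cell (8,4)
  next x-line at t=2.5887, next y-line at t=0.8696; Δt_x=3.8637, Δt_y=1.0353
    y: enter (8,3) at t=0.8696
    y: enter (8,2) at t=1.9049
    x: enter (9,2) at t=2.5887 ← occupied
  → r_3 = 2.5887
beam 4: φ=45°, α=330°
  dir = (cos 330°, sin 330°) = (0.8660, -0.5000); from cell (8,4)
  next x-line at t=0.7736, next y-line at t=1.6800; Δt_x=1.1547, Δt_y=2.0000
    x: enter (9,4) at t=0.7736 ← occupied
  → r_4 = 0.7736
beam 5: φ=90°, α=15°
  dir = (cos 15°, sin 15°) = (0.9659, 0.2588); from cell (8,4)
  next x-line at t=0.6936, next y-line at t=0.6182; Δt_x=1.0353, Δt_y=3.8637
    y: enter (8,5) at t=0.6182
    x: enter (9,5) at t=0.6936 ← occupied
  → r_5 = 0.6936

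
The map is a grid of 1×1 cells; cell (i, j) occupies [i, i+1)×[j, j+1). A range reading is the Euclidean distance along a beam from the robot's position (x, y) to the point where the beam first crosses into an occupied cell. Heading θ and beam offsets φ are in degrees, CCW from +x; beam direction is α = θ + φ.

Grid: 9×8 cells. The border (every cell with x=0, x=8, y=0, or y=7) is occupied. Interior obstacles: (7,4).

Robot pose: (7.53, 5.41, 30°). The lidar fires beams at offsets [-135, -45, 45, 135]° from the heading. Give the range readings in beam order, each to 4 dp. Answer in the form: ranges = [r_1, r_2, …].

ranges = [0.4245, 0.4866, 1.6461, 6.1433]

beam 1: φ=-135°, α=255°
  cosα=-0.2588 sinα=-0.9659 | (7,5) | tMaxX 2.0478 tMaxY 0.4245 | tΔX 3.8637 tΔY 1.0353
    t=0.4245 [y] (7,4) — stop
  → r_1 = 0.4245
beam 2: φ=-45°, α=345°
  cosα=0.9659 sinα=-0.2588 | (7,5) | tMaxX 0.4866 tMaxY 1.5841 | tΔX 1.0353 tΔY 3.8637
    t=0.4866 [x] (8,5) — stop
  → r_2 = 0.4866
beam 3: φ=45°, α=75°
  cosα=0.2588 sinα=0.9659 | (7,5) | tMaxX 1.8159 tMaxY 0.6108 | tΔX 3.8637 tΔY 1.0353
    t=0.6108 [y] (7,6)
    t=1.6461 [y] (7,7) — stop
  → r_3 = 1.6461
beam 4: φ=135°, α=165°
  cosα=-0.9659 sinα=0.2588 | (7,5) | tMaxX 0.5487 tMaxY 2.2796 | tΔX 1.0353 tΔY 3.8637
    t=0.5487 [x] (6,5)
    t=1.5840 [x] (5,5)
    t=2.2796 [y] (5,6)
    t=2.6192 [x] (4,6)
    t=3.6545 [x] (3,6)
    t=4.6898 [x] (2,6)
    t=5.7251 [x] (1,6)
    t=6.1433 [y] (1,7) — stop
  → r_4 = 6.1433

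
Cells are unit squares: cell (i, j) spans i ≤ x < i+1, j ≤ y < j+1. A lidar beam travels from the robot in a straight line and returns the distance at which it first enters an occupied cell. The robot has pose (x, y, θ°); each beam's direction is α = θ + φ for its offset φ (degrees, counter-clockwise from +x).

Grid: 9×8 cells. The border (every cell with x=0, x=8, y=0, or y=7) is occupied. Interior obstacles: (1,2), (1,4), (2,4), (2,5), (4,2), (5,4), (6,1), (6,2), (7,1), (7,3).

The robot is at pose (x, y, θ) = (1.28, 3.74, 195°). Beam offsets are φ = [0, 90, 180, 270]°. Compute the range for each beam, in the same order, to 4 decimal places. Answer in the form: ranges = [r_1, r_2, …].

beam 1: φ=0°, α=195°
  direction (-0.9659, -0.2588); cell (1,3); t to first gridline: x 0.2899, y 2.8591 (then +1.0353 / +3.8637)
    (0,3) via x @ 0.2899  # hit
  → r_1 = 0.2899
beam 2: φ=90°, α=285°
  direction (0.2588, -0.9659); cell (1,3); t to first gridline: x 2.7819, y 0.7661 (then +3.8637 / +1.0353)
    (1,2) via y @ 0.7661  # hit
  → r_2 = 0.7661
beam 3: φ=180°, α=15°
  direction (0.9659, 0.2588); cell (1,3); t to first gridline: x 0.7454, y 1.0046 (then +1.0353 / +3.8637)
    (2,3) via x @ 0.7454
    (2,4) via y @ 1.0046  # hit
  → r_3 = 1.0046
beam 4: φ=270°, α=105°
  direction (-0.2588, 0.9659); cell (1,3); t to first gridline: x 1.0818, y 0.2692 (then +3.8637 / +1.0353)
    (1,4) via y @ 0.2692  # hit
  → r_4 = 0.2692

ranges = [0.2899, 0.7661, 1.0046, 0.2692]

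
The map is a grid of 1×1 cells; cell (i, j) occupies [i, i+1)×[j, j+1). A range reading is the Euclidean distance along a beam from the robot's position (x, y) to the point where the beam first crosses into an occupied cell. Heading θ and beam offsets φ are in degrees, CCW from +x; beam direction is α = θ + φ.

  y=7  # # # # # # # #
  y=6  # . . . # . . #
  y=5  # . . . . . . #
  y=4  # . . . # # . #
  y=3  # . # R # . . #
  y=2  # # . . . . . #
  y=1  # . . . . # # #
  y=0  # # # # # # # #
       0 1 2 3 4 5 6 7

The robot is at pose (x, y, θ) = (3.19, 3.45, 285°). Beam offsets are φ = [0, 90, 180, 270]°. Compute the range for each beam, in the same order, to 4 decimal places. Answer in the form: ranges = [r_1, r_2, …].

beam 1: φ=0°, α=285°
  direction (0.2588, -0.9659); cell (3,3); t to first gridline: x 3.1296, y 0.4659 (then +3.8637 / +1.0353)
    (3,2) via y @ 0.4659
    (3,1) via y @ 1.5012
    (3,0) via y @ 2.5364  # hit
  → r_1 = 2.5364
beam 2: φ=90°, α=15°
  direction (0.9659, 0.2588); cell (3,3); t to first gridline: x 0.8386, y 2.1250 (then +1.0353 / +3.8637)
    (4,3) via x @ 0.8386  # hit
  → r_2 = 0.8386
beam 3: φ=180°, α=105°
  direction (-0.2588, 0.9659); cell (3,3); t to first gridline: x 0.7341, y 0.5694 (then +3.8637 / +1.0353)
    (3,4) via y @ 0.5694
    (2,4) via x @ 0.7341
    (2,5) via y @ 1.6047
    (2,6) via y @ 2.6400
    (2,7) via y @ 3.6752  # hit
  → r_3 = 3.6752
beam 4: φ=270°, α=195°
  direction (-0.9659, -0.2588); cell (3,3); t to first gridline: x 0.1967, y 1.7387 (then +1.0353 / +3.8637)
    (2,3) via x @ 0.1967  # hit
  → r_4 = 0.1967

ranges = [2.5364, 0.8386, 3.6752, 0.1967]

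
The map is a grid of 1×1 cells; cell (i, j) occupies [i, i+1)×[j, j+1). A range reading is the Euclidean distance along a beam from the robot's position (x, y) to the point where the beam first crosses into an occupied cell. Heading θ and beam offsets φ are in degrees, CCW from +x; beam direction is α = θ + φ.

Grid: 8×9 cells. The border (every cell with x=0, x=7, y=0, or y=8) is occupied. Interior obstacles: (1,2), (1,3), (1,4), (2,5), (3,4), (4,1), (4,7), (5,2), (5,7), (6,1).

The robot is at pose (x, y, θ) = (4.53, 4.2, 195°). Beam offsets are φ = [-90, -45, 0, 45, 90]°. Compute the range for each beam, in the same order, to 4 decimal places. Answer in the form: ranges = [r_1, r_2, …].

ranges = [3.9340, 0.6120, 0.5487, 3.6950, 1.8159]

beam 1: φ=-90°, α=105°
  cosα=-0.2588 sinα=0.9659 | (4,4) | tMaxX 2.0478 tMaxY 0.8282 | tΔX 3.8637 tΔY 1.0353
    t=0.8282 [y] (4,5)
    t=1.8635 [y] (4,6)
    t=2.0478 [x] (3,6)
    t=2.8988 [y] (3,7)
    t=3.9340 [y] (3,8) — stop
  → r_1 = 3.9340
beam 2: φ=-45°, α=150°
  cosα=-0.8660 sinα=0.5000 | (4,4) | tMaxX 0.6120 tMaxY 1.6000 | tΔX 1.1547 tΔY 2.0000
    t=0.6120 [x] (3,4) — stop
  → r_2 = 0.6120
beam 3: φ=0°, α=195°
  cosα=-0.9659 sinα=-0.2588 | (4,4) | tMaxX 0.5487 tMaxY 0.7727 | tΔX 1.0353 tΔY 3.8637
    t=0.5487 [x] (3,4) — stop
  → r_3 = 0.5487
beam 4: φ=45°, α=240°
  cosα=-0.5000 sinα=-0.8660 | (4,4) | tMaxX 1.0600 tMaxY 0.2309 | tΔX 2.0000 tΔY 1.1547
    t=0.2309 [y] (4,3)
    t=1.0600 [x] (3,3)
    t=1.3856 [y] (3,2)
    t=2.5403 [y] (3,1)
    t=3.0600 [x] (2,1)
    t=3.6950 [y] (2,0) — stop
  → r_4 = 3.6950
beam 5: φ=90°, α=285°
  cosα=0.2588 sinα=-0.9659 | (4,4) | tMaxX 1.8159 tMaxY 0.2071 | tΔX 3.8637 tΔY 1.0353
    t=0.2071 [y] (4,3)
    t=1.2423 [y] (4,2)
    t=1.8159 [x] (5,2) — stop
  → r_5 = 1.8159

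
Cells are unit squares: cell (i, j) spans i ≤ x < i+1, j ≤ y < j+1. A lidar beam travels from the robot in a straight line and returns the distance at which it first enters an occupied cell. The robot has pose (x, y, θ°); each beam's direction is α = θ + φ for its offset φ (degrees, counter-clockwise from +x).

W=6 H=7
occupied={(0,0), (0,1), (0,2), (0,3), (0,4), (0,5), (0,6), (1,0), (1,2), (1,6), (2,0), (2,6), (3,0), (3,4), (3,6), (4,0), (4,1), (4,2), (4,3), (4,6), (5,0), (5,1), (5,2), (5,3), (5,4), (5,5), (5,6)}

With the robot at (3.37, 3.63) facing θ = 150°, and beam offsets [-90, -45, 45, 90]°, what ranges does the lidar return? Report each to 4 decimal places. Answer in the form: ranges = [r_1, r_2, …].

beam 1: φ=-90°, α=60°
  cosα=0.5000 sinα=0.8660 | (3,3) | tMaxX 1.2600 tMaxY 0.4272 | tΔX 2.0000 tΔY 1.1547
    t=0.4272 [y] (3,4) — stop
  → r_1 = 0.4272
beam 2: φ=-45°, α=105°
  cosα=-0.2588 sinα=0.9659 | (3,3) | tMaxX 1.4296 tMaxY 0.3831 | tΔX 3.8637 tΔY 1.0353
    t=0.3831 [y] (3,4) — stop
  → r_2 = 0.3831
beam 3: φ=45°, α=195°
  cosα=-0.9659 sinα=-0.2588 | (3,3) | tMaxX 0.3831 tMaxY 2.4341 | tΔX 1.0353 tΔY 3.8637
    t=0.3831 [x] (2,3)
    t=1.4183 [x] (1,3)
    t=2.4341 [y] (1,2) — stop
  → r_3 = 2.4341
beam 4: φ=90°, α=240°
  cosα=-0.5000 sinα=-0.8660 | (3,3) | tMaxX 0.7400 tMaxY 0.7275 | tΔX 2.0000 tΔY 1.1547
    t=0.7275 [y] (3,2)
    t=0.7400 [x] (2,2)
    t=1.8822 [y] (2,1)
    t=2.7400 [x] (1,1)
    t=3.0369 [y] (1,0) — stop
  → r_4 = 3.0369

ranges = [0.4272, 0.3831, 2.4341, 3.0369]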